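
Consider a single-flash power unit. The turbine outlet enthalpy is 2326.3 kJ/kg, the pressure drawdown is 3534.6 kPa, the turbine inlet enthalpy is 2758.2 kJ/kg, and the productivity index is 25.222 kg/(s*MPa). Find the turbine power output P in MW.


Step 1: mdot = PI * dP / 1000 = 25.222 * 3534.6 / 1000 = 89.14968 kg/s
Step 2: P = mdot*(h_in - h_out)/1000 = 89.14968*(2758.2 - 2326.3)/1000 = 38.504 MW
P = 38.504 MW


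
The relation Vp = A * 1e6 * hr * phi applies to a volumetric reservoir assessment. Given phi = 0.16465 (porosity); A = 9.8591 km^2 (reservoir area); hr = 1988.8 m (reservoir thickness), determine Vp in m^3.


Vp = A * 1e6 * hr * phi
Vp = 9.8591 * 1e6 * 1988.8 * 0.16465
Vp = 3.2284e+09 m^3


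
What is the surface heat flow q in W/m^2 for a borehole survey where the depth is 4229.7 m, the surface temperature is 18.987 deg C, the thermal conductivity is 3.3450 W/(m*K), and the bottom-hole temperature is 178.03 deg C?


Step 1: grad = (T_d - T_surf)/d * 1000 = (178.03 - 18.987)/4229.7 * 1000 = 37.60148 deg C/km
Step 2: q = k * grad / 1000 = 3.345 * 37.60148 / 1000 = 0.12578 W/m^2
q = 0.12578 W/m^2


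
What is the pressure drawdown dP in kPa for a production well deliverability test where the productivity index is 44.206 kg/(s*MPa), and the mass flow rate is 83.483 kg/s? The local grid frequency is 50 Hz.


dP = mdot * 1000 / PI
dP = 83.483 * 1000 / 44.206
dP = 1888.5 kPa


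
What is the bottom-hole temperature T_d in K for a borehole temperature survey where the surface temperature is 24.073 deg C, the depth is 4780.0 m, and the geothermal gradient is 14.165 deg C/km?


T_d = T_surf + grad * d / 1000
T_d = 24.073 + 14.165 * 4780.0 / 1000
T_d = 91.78170 deg C
Convert to K: 91.78170 + 273.15 = 364.93 K
T_d = 364.93 K


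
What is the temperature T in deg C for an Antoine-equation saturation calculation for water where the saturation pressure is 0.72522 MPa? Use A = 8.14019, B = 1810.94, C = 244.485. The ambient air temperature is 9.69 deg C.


T = B / (A - log10(P_sat * 760 / 0.101325)) - C
T = 1810.94 / (8.14019 - log10(0.72522 * 760 / 0.101325)) - 244.485
T = 166.66 deg C


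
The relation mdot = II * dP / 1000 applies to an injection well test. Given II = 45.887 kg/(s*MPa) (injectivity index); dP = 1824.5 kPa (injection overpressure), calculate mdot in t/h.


mdot = II * dP / 1000
mdot = 45.887 * 1824.5 / 1000
mdot = 83.72083 kg/s
Convert: 83.72083 kg/s * 3.6 = 301.39 t/h
mdot = 301.39 t/h


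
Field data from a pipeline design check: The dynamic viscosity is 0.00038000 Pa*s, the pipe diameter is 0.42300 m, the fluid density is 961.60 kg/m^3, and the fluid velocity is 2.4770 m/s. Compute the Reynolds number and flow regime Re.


Step 1: Re = rho*vel*D/mu = 961.6*2.477*0.423/0.00038 = 2.6514e+06
Step 2: Re = 2.6514e+06 > 4000, so flow is turbulent.
Re = 2.6514e+06 (turbulent)


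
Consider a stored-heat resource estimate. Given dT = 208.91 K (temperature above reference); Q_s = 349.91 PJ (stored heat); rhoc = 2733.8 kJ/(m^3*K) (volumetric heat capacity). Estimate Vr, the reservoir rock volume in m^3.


Vr = Q_s * 1e12 / (rhoc * dT)
Vr = 349.91 * 1e12 / (2733.8 * 208.91)
Vr = 6.1268e+08 m^3


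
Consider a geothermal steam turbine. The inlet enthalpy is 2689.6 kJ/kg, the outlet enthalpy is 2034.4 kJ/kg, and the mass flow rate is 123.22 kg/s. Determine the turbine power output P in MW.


P = mdot * (h_in - h_out) / 1000
P = 123.22 * (2689.6 - 2034.4) / 1000
P = 80.734 MW


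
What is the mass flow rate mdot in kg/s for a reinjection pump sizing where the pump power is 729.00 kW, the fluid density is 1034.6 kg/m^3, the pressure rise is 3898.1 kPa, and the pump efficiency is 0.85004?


mdot = P_pump * rho * eta / dP
mdot = 729.00 * 1034.6 * 0.85004 / 3898.1
mdot = 164.47 kg/s


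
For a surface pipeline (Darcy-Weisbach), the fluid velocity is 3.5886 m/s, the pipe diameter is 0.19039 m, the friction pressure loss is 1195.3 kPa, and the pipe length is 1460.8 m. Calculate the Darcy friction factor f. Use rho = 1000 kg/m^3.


f = dP*1000 / ((L/D)*(rho*vel^2/2))
f = 1195.3*1000 / ((1460.8/0.19039)*(1000*3.5886^2/2))
f = 0.024194


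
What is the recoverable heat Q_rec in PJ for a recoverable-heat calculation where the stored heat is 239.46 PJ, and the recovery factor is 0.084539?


Q_rec = Q_s * RF
Q_rec = 239.46 * 0.084539
Q_rec = 20.244 PJ


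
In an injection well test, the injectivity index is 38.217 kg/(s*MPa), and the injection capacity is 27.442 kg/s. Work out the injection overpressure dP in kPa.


dP = mdot * 1000 / II
dP = 27.442 * 1000 / 38.217
dP = 718.06 kPa


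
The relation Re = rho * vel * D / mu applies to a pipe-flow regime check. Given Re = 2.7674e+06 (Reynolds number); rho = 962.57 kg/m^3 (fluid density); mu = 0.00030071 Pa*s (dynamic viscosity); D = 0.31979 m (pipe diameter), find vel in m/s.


vel = Re * mu / (rho * D)
vel = 2.7674e+06 * 0.00030071 / (962.57 * 0.31979)
vel = 2.7035 m/s


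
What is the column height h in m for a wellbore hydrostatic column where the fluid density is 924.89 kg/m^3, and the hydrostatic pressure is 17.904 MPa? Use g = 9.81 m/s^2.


h = P * 1e6 / (g * rho)
h = 17.904 * 1e6 / (9.81 * 924.89)
h = 1973.3 m


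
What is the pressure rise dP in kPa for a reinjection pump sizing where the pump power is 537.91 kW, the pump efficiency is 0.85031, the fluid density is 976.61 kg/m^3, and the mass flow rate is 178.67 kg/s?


dP = P_pump * rho * eta / mdot
dP = 537.91 * 976.61 * 0.85031 / 178.67
dP = 2500.1 kPa


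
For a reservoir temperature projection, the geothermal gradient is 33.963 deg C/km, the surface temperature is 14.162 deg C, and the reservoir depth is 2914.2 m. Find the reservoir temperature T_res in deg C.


T_res = T_surf + grad * d / 1000
T_res = 14.162 + 33.963 * 2914.2 / 1000
T_res = 113.14 deg C


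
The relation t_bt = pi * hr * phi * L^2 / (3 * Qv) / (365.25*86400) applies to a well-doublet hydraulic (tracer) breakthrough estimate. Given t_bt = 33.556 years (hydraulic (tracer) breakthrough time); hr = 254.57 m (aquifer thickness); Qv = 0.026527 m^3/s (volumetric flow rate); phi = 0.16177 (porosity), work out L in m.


L = sqrt(t_bt*365.25*86400*3*Qv / (pi*hr*phi))
L = sqrt(33.556*365.25*86400*3*0.026527 / (pi*254.57*0.16177))
L = 807.08 m


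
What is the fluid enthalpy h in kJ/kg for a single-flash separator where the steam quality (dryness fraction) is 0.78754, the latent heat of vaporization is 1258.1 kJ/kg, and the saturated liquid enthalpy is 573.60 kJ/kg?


h = hf + x * hfg
h = 573.60 + 0.78754 * 1258.1
h = 1564.4 kJ/kg


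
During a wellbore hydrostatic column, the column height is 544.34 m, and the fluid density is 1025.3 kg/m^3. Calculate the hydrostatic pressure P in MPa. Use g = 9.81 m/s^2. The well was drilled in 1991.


P = rho * g * h / 1e6
P = 1025.3 * 9.81 * 544.34 / 1e6
P = 5.4751 MPa


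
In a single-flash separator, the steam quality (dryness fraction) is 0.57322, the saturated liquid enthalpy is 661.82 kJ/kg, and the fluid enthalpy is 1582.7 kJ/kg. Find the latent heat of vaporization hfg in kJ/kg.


hfg = (h - hf) / x
hfg = (1582.7 - 661.82) / 0.57322
hfg = 1606.5 kJ/kg


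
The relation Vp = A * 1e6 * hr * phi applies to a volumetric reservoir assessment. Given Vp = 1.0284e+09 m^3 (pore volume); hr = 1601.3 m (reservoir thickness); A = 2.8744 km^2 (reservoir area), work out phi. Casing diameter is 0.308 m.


phi = Vp / (A * 1e6 * hr)
phi = 1.0284e+09 / (2.8744 * 1e6 * 1601.3)
phi = 0.22343


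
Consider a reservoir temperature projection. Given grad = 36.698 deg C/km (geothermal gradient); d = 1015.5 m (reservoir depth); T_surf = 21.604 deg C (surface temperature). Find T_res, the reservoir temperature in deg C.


T_res = T_surf + grad * d / 1000
T_res = 21.604 + 36.698 * 1015.5 / 1000
T_res = 58.871 deg C


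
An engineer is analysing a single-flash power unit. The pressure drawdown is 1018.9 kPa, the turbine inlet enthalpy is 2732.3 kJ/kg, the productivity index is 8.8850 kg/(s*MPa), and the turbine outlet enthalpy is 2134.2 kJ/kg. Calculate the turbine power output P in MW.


Step 1: mdot = PI * dP / 1000 = 8.885 * 1018.9 / 1000 = 9.052926 kg/s
Step 2: P = mdot*(h_in - h_out)/1000 = 9.052926*(2732.3 - 2134.2)/1000 = 5.4146 MW
P = 5.4146 MW


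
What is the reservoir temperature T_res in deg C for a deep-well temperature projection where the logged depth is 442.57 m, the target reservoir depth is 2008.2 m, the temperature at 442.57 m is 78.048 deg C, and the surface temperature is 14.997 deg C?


Step 1: grad = (T_d1 - T_surf)/d1 * 1000 = (78.048 - 14.997)/442.57 * 1000 = 142.4656 deg C/km
Step 2: T_res = T_surf + grad*d2/1000 = 14.997 + 142.4656*2008.2/1000 = 301.10 deg C
T_res = 301.10 deg C


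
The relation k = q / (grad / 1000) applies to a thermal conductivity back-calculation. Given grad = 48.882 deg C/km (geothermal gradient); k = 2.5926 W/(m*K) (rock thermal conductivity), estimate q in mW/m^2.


q = k * grad / 1000
q = 2.5926 * 48.882 / 1000
q = 0.1267315 W/m^2
Convert: 0.1267315 W/m^2 * 1000.0 = 126.73 mW/m^2
q = 126.73 mW/m^2


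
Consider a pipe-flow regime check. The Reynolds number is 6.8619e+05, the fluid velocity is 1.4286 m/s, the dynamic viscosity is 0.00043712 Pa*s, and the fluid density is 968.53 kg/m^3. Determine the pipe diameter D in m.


D = Re * mu / (rho * vel)
D = 6.8619e+05 * 0.00043712 / (968.53 * 1.4286)
D = 0.21678 m


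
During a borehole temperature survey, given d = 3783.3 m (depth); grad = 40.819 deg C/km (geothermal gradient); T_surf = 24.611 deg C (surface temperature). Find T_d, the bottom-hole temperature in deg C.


T_d = T_surf + grad * d / 1000
T_d = 24.611 + 40.819 * 3783.3 / 1000
T_d = 179.04 deg C


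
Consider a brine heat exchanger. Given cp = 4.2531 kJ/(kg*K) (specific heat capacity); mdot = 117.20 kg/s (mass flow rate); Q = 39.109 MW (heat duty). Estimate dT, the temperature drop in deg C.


dT = Q * 1000 / (mdot * cp)
dT = 39.109 * 1000 / (117.20 * 4.2531)
dT = 78.45913 K
Convert (temperature difference, 1 K = 1 deg C): 78.45913 K = 78.45913 deg C
dT = 78.459 deg C


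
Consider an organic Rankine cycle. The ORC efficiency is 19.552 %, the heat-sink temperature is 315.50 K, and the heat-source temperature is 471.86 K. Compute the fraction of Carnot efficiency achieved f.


f = (eta_orc/100) / (1 - Tc/Th)
f = (19.552/100) / (1 - 315.50/471.86)
f = 0.59004


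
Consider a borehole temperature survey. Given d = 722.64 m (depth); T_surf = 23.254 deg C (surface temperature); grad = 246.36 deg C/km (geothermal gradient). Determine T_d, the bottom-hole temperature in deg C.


T_d = T_surf + grad * d / 1000
T_d = 23.254 + 246.36 * 722.64 / 1000
T_d = 201.28 deg C


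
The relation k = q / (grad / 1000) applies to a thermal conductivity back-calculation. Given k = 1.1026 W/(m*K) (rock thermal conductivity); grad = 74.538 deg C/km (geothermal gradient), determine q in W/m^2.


q = k * grad / 1000
q = 1.1026 * 74.538 / 1000
q = 0.082186 W/m^2


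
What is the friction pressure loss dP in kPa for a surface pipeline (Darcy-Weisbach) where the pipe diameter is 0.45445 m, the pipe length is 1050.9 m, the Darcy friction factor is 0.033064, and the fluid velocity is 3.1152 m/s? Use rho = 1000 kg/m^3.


dP = f * (L/D) * (rho*vel^2/2) / 1000
dP = 0.033064 * (1050.9/0.45445) * (1000*3.1152^2/2) / 1000
dP = 371.00 kPa


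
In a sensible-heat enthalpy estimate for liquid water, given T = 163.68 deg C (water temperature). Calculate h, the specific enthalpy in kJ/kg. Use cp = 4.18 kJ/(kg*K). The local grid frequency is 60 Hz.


h = cp * T
h = 4.18 * 163.68
h = 684.18 kJ/kg


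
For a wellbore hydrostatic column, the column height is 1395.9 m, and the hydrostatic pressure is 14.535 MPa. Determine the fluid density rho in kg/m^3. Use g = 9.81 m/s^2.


rho = P * 1e6 / (g * h)
rho = 14.535 * 1e6 / (9.81 * 1395.9)
rho = 1061.4 kg/m^3


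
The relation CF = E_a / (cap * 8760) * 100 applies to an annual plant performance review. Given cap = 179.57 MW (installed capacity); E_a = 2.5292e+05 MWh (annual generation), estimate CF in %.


CF = E_a / (cap * 8760) * 100
CF = 2.5292e+05 / (179.57 * 8760) * 100
CF = 16.078 %


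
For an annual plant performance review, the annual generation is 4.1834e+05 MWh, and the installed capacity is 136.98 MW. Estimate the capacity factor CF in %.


CF = E_a / (cap * 8760) * 100
CF = 4.1834e+05 / (136.98 * 8760) * 100
CF = 34.863 %


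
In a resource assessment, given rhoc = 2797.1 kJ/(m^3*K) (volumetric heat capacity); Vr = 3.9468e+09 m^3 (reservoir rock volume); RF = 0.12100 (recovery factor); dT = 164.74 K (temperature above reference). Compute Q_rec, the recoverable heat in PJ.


Step 1: Q_s = Vr*rhoc*dT/1e12 = 3.9468e+09*2797.1*164.74/1e12 = 1818.663 PJ
Step 2: Q_rec = Q_s * RF = 1818.663 * 0.121 = 220.06 PJ
Q_rec = 220.06 PJ


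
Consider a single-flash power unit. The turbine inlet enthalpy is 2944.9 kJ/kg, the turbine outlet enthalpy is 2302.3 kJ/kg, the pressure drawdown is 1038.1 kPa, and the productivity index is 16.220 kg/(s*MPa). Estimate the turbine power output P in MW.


Step 1: mdot = PI * dP / 1000 = 16.22 * 1038.1 / 1000 = 16.83798 kg/s
Step 2: P = mdot*(h_in - h_out)/1000 = 16.83798*(2944.9 - 2302.3)/1000 = 10.820 MW
P = 10.820 MW


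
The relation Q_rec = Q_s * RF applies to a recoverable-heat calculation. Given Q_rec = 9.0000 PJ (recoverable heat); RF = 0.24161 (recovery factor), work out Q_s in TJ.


Q_s = Q_rec / RF
Q_s = 9.0000 / 0.24161
Q_s = 37.25011 PJ
Convert: 37.25011 PJ * 1000.0 = 37250 TJ
Q_s = 37250 TJ


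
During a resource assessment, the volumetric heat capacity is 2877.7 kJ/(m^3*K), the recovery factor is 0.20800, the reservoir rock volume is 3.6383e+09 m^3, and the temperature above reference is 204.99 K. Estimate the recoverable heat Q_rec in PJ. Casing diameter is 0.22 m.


Step 1: Q_s = Vr*rhoc*dT/1e12 = 3.6383e+09*2877.7*204.99/1e12 = 2146.232 PJ
Step 2: Q_rec = Q_s * RF = 2146.232 * 0.208 = 446.42 PJ
Q_rec = 446.42 PJ


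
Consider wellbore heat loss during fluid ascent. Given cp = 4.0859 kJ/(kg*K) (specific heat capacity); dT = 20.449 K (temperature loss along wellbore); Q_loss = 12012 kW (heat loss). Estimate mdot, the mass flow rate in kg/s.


mdot = Q_loss / (cp * dT)
mdot = 12012 / (4.0859 * 20.449)
mdot = 143.77 kg/s


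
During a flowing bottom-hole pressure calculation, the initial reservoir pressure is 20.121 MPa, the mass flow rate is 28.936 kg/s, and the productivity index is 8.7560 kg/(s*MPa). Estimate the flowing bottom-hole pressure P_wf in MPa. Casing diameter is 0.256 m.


P_wf = P_i - mdot / PI
P_wf = 20.121 - 28.936 / 8.7560
P_wf = 16.816 MPa


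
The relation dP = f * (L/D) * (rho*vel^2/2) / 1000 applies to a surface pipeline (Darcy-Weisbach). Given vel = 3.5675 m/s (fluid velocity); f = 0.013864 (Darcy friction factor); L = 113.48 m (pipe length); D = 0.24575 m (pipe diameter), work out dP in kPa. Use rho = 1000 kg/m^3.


dP = f * (L/D) * (rho*vel^2/2) / 1000
dP = 0.013864 * (113.48/0.24575) * (1000*3.5675^2/2) / 1000
dP = 40.739 kPa


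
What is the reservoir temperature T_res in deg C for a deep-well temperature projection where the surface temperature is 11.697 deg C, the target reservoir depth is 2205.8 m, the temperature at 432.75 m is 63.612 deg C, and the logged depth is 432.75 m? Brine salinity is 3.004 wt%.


Step 1: grad = (T_d1 - T_surf)/d1 * 1000 = (63.612 - 11.697)/432.75 * 1000 = 119.9653 deg C/km
Step 2: T_res = T_surf + grad*d2/1000 = 11.697 + 119.9653*2205.8/1000 = 276.32 deg C
T_res = 276.32 deg C


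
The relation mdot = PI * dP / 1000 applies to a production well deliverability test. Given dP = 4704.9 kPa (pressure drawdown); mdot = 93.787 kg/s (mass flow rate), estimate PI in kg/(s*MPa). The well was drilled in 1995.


PI = mdot * 1000 / dP
PI = 93.787 * 1000 / 4704.9
PI = 19.934 kg/(s*MPa)


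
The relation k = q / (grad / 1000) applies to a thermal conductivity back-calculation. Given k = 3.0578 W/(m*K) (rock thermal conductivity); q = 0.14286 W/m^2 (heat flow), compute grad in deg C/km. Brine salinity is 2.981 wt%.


grad = q / k * 1000
grad = 0.14286 / 3.0578 * 1000
grad = 46.720 deg C/km


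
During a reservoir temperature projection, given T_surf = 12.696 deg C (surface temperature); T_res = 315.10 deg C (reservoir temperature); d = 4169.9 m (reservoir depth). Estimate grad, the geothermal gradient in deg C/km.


grad = (T_res - T_surf) / d * 1000
grad = (315.10 - 12.696) / 4169.9 * 1000
grad = 72.521 deg C/km


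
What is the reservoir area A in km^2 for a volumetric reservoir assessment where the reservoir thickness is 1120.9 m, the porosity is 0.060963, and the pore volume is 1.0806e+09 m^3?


A = Vp / (1e6 * hr * phi)
A = 1.0806e+09 / (1e6 * 1120.9 * 0.060963)
A = 15.814 km^2


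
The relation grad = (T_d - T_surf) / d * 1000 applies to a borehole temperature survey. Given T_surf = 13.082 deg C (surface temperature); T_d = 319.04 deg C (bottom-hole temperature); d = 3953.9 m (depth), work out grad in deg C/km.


grad = (T_d - T_surf) / d * 1000
grad = (319.04 - 13.082) / 3953.9 * 1000
grad = 77.381 deg C/km


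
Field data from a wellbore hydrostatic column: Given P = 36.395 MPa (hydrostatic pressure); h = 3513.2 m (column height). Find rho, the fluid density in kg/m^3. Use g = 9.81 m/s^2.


rho = P * 1e6 / (g * h)
rho = 36.395 * 1e6 / (9.81 * 3513.2)
rho = 1056.0 kg/m^3


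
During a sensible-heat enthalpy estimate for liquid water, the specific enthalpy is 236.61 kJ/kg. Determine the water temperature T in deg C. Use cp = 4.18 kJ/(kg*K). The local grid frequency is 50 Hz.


T = h / cp
T = 236.61 / 4.18
T = 56.605 deg C


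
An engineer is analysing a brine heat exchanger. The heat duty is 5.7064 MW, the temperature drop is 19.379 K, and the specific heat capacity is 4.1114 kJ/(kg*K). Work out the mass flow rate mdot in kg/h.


mdot = Q * 1000 / (cp * dT)
mdot = 5.7064 * 1000 / (4.1114 * 19.379)
mdot = 71.62112 kg/s
Convert: 71.62112 kg/s * 3600.0 = 2.5784e+05 kg/h
mdot = 2.5784e+05 kg/h


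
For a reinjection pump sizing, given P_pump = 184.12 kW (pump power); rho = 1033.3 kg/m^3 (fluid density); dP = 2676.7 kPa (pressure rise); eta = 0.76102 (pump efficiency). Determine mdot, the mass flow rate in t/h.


mdot = P_pump * rho * eta / dP
mdot = 184.12 * 1033.3 * 0.76102 / 2676.7
mdot = 54.09085 kg/s
Convert: 54.09085 kg/s * 3.6 = 194.73 t/h
mdot = 194.73 t/h


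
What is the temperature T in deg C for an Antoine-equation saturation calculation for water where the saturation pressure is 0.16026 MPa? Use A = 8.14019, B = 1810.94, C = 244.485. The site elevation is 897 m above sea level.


T = B / (A - log10(P_sat * 760 / 0.101325)) - C
T = 1810.94 / (8.14019 - log10(0.16026 * 760 / 0.101325)) - 244.485
T = 113.39 deg C


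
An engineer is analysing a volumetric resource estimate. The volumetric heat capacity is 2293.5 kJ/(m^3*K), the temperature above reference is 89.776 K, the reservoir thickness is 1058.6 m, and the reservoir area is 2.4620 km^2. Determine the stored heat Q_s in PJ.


Step 1: Vr = A*1e6*hr = 2.462*1e6*1058.6 = 2.606273e+09 m^3
Step 2: Q_s = Vr*rhoc*dT/1e12 = 2.606273e+09*2293.5*89.776/1e12 = 536.63 PJ
Q_s = 536.63 PJ


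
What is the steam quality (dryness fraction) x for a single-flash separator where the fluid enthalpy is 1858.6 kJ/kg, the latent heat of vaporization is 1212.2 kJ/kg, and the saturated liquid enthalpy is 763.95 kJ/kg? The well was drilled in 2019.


x = (h - hf) / hfg
x = (1858.6 - 763.95) / 1212.2
x = 0.90303


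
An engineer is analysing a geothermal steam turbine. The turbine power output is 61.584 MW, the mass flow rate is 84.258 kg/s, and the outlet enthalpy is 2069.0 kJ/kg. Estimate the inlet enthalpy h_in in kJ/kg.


h_in = h_out + P * 1000 / mdot
h_in = 2069.0 + 61.584 * 1000 / 84.258
h_in = 2799.9 kJ/kg


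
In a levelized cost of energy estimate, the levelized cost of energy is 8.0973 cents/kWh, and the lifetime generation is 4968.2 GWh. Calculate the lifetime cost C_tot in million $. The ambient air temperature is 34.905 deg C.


C_tot = LCOE / 100 * E_tot
C_tot = 8.0973 / 100 * 4968.2
C_tot = 402.29 million $


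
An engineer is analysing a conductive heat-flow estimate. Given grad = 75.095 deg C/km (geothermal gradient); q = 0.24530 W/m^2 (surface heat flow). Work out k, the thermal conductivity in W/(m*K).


k = q * 1000 / grad
k = 0.24530 * 1000 / 75.095
k = 3.2665 W/(m*K)


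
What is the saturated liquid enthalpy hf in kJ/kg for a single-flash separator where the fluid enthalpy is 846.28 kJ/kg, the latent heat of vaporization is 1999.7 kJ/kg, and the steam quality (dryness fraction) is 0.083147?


hf = h - x * hfg
hf = 846.28 - 0.083147 * 1999.7
hf = 680.01 kJ/kg


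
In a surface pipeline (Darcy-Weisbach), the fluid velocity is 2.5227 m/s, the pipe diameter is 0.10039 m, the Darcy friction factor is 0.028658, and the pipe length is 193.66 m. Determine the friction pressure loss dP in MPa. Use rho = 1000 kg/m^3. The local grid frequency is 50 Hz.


dP = f * (L/D) * (rho*vel^2/2) / 1000
dP = 0.028658 * (193.66/0.10039) * (1000*2.5227^2/2) / 1000
dP = 175.9124 kPa
Convert: 175.9124 kPa * 0.001 = 0.17591 MPa
dP = 0.17591 MPa


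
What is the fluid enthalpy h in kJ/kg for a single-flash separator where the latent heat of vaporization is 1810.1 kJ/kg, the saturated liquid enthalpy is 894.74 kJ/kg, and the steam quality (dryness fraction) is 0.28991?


h = hf + x * hfg
h = 894.74 + 0.28991 * 1810.1
h = 1419.5 kJ/kg


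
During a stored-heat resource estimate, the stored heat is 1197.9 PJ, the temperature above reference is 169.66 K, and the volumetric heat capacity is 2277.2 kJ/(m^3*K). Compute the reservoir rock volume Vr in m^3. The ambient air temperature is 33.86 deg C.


Vr = Q_s * 1e12 / (rhoc * dT)
Vr = 1197.9 * 1e12 / (2277.2 * 169.66)
Vr = 3.1006e+09 m^3


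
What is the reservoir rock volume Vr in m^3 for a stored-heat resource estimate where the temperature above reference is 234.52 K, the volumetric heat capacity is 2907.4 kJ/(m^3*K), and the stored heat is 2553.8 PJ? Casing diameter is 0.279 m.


Vr = Q_s * 1e12 / (rhoc * dT)
Vr = 2553.8 * 1e12 / (2907.4 * 234.52)
Vr = 3.7454e+09 m^3


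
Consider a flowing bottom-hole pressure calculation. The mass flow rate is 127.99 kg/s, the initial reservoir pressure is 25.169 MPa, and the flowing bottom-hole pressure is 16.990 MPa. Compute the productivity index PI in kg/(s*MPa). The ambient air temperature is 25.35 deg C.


PI = mdot / (P_i - P_wf)
PI = 127.99 / (25.169 - 16.990)
PI = 15.649 kg/(s*MPa)


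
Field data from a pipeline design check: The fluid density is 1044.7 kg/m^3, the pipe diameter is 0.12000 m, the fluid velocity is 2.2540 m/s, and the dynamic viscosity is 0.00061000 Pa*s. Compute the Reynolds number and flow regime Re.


Step 1: Re = rho*vel*D/mu = 1044.7*2.254*0.12/0.00061 = 4.6323e+05
Step 2: Re = 4.6323e+05 > 4000, so flow is turbulent.
Re = 4.6323e+05 (turbulent)


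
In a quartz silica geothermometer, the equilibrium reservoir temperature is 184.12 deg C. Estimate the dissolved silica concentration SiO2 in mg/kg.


SiO2 = 10^(5.19 - 1309/(T_eq + 273.15))
SiO2 = 10^(5.19 - 1309/(184.12 + 273.15))
SiO2 = 212.50 mg/kg


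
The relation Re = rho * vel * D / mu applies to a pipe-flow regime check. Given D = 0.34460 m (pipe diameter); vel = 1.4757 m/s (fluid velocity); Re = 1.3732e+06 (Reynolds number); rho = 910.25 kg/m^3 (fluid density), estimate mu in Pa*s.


mu = rho * vel * D / Re
mu = 910.25 * 1.4757 * 0.34460 / 1.3732e+06
mu = 0.00033709 Pa*s


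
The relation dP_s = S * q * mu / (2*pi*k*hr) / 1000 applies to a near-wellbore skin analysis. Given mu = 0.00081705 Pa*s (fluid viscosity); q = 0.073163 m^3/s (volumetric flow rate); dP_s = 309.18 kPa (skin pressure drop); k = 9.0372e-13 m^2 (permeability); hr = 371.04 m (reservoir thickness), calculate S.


S = dP_s * 1000 * 2*pi*k*hr / (q*mu)
S = 309.18 * 1000 * 2*pi*9.0372e-13*371.04 / (0.073163*0.00081705)
S = 10.897


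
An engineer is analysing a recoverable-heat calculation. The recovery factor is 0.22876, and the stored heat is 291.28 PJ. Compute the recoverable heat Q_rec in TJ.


Q_rec = Q_s * RF
Q_rec = 291.28 * 0.22876
Q_rec = 66.63321 PJ
Convert: 66.63321 PJ * 1000.0 = 66633 TJ
Q_rec = 66633 TJ


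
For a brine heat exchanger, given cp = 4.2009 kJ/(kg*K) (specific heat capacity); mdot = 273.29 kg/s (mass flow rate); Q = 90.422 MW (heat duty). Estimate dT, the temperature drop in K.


dT = Q * 1000 / (mdot * cp)
dT = 90.422 * 1000 / (273.29 * 4.2009)
dT = 78.760 K


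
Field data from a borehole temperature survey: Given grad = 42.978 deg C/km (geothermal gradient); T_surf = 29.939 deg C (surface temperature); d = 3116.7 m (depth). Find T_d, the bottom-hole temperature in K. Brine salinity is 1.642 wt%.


T_d = T_surf + grad * d / 1000
T_d = 29.939 + 42.978 * 3116.7 / 1000
T_d = 163.8885 deg C
Convert to K: 163.8885 + 273.15 = 437.04 K
T_d = 437.04 K


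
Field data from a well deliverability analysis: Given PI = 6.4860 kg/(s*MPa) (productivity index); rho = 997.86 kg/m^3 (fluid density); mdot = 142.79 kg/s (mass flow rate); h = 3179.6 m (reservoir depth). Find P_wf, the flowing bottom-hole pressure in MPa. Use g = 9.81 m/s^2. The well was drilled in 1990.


Step 1: P_i = rho*g*h/1e6 = 997.86*9.81*3179.6/1e6 = 31.12513 MPa
Step 2: P_wf = P_i - mdot/PI = 31.12513 - 142.79/6.486 = 9.1100 MPa
P_wf = 9.1100 MPa


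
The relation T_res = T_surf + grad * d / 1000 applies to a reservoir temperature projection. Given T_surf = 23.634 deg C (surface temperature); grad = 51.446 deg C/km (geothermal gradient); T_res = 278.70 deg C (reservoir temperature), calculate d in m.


d = (T_res - T_surf) / grad * 1000
d = (278.70 - 23.634) / 51.446 * 1000
d = 4957.9 m


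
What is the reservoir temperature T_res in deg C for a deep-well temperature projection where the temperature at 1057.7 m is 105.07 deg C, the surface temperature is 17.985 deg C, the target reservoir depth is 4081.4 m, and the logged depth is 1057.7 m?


Step 1: grad = (T_d1 - T_surf)/d1 * 1000 = (105.07 - 17.985)/1057.7 * 1000 = 82.33431 deg C/km
Step 2: T_res = T_surf + grad*d2/1000 = 17.985 + 82.33431*4081.4/1000 = 354.02 deg C
T_res = 354.02 deg C


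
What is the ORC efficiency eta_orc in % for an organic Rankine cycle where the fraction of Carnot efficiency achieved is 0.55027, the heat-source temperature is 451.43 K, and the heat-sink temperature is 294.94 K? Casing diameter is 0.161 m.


eta_orc = (1 - Tc/Th) * f * 100
eta_orc = (1 - 294.94/451.43) * 0.55027 * 100
eta_orc = 19.075 %


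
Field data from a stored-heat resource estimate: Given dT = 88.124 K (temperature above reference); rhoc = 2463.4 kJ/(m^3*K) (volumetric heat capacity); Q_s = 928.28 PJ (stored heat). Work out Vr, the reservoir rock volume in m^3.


Vr = Q_s * 1e12 / (rhoc * dT)
Vr = 928.28 * 1e12 / (2463.4 * 88.124)
Vr = 4.2761e+09 m^3


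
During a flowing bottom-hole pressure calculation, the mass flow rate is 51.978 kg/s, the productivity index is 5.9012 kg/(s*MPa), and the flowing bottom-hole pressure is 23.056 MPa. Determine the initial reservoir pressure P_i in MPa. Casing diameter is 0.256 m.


P_i = P_wf + mdot / PI
P_i = 23.056 + 51.978 / 5.9012
P_i = 31.864 MPa


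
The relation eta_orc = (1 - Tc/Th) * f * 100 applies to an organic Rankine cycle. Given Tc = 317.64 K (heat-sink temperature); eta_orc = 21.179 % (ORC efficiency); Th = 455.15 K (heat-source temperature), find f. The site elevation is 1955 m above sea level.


f = (eta_orc/100) / (1 - Tc/Th)
f = (21.179/100) / (1 - 317.64/455.15)
f = 0.70101


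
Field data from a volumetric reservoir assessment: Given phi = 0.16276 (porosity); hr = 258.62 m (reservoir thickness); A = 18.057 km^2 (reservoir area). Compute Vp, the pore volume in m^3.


Vp = A * 1e6 * hr * phi
Vp = 18.057 * 1e6 * 258.62 * 0.16276
Vp = 7.6007e+08 m^3


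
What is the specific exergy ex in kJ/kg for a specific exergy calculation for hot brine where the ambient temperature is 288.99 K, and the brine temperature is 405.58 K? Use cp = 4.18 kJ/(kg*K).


ex = cp * ((T_b - T_0) - T_0 * ln(T_b/T_0))
ex = 4.18 * ((405.58 - 288.99) - 288.99 * ln(405.58/288.99))
ex = 77.931 kJ/kg


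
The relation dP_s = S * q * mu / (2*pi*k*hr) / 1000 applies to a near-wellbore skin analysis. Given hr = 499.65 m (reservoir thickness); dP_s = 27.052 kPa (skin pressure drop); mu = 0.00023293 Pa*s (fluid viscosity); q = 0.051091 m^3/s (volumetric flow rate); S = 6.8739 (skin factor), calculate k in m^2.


k = S*q*mu / (2*pi*dP_s*1000*hr)
k = 6.8739*0.051091*0.00023293 / (2*pi*27.052*1000*499.65)
k = 9.6323e-13 m^2


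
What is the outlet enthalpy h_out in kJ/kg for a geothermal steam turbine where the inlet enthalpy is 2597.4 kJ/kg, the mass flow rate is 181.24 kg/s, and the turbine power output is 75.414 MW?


h_out = h_in - P * 1000 / mdot
h_out = 2597.4 - 75.414 * 1000 / 181.24
h_out = 2181.3 kJ/kg


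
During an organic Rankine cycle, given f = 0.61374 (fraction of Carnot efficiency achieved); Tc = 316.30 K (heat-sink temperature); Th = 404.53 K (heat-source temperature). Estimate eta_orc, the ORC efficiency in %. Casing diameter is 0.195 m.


eta_orc = (1 - Tc/Th) * f * 100
eta_orc = (1 - 316.30/404.53) * 0.61374 * 100
eta_orc = 13.386 %


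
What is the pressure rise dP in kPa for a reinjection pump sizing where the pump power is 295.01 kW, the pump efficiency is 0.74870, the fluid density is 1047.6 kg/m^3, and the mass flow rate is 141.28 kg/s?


dP = P_pump * rho * eta / mdot
dP = 295.01 * 1047.6 * 0.74870 / 141.28
dP = 1637.8 kPa


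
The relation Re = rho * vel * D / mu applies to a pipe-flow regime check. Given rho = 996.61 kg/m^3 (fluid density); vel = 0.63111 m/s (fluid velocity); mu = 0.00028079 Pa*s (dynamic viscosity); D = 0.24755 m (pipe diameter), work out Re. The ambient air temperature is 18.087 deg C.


Re = rho * vel * D / mu
Re = 996.61 * 0.63111 * 0.24755 / 0.00028079
Re = 5.5451e+05


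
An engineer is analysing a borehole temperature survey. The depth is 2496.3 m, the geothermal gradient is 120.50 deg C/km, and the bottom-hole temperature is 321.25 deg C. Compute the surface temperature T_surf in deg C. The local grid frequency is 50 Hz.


T_surf = T_d - grad * d / 1000
T_surf = 321.25 - 120.50 * 2496.3 / 1000
T_surf = 20.446 deg C


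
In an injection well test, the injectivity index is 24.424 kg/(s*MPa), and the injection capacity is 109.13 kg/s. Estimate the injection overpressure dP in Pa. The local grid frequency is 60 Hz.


dP = mdot * 1000 / II
dP = 109.13 * 1000 / 24.424
dP = 4468.146 kPa
Convert: 4468.146 kPa * 1000.0 = 4.4681e+06 Pa
dP = 4.4681e+06 Pa


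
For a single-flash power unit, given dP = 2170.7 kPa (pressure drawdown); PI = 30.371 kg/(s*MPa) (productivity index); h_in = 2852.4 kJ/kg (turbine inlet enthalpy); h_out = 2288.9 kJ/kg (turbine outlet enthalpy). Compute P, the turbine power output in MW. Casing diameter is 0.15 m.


Step 1: mdot = PI * dP / 1000 = 30.371 * 2170.7 / 1000 = 65.92633 kg/s
Step 2: P = mdot*(h_in - h_out)/1000 = 65.92633*(2852.4 - 2288.9)/1000 = 37.149 MW
P = 37.149 MW


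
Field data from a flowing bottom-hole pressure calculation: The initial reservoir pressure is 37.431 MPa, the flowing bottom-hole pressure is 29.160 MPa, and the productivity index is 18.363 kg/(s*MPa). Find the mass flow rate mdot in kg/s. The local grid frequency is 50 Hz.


mdot = (P_i - P_wf) * PI
mdot = (37.431 - 29.160) * 18.363
mdot = 151.88 kg/s


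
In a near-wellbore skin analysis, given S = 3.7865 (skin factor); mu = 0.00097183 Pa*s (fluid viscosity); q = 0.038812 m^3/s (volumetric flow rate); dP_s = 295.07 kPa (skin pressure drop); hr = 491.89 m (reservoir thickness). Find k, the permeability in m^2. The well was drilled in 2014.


k = S*q*mu / (2*pi*dP_s*1000*hr)
k = 3.7865*0.038812*0.00097183 / (2*pi*295.07*1000*491.89)
k = 1.5661e-13 m^2


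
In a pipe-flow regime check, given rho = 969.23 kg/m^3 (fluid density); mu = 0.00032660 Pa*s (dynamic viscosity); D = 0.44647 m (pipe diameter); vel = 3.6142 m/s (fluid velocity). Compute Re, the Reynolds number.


Re = rho * vel * D / mu
Re = 969.23 * 3.6142 * 0.44647 / 0.00032660
Re = 4.7887e+06


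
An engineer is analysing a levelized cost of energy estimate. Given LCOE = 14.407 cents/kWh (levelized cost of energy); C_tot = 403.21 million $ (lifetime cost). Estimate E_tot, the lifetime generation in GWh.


E_tot = C_tot / LCOE * 100
E_tot = 403.21 / 14.407 * 100
E_tot = 2798.7 GWh


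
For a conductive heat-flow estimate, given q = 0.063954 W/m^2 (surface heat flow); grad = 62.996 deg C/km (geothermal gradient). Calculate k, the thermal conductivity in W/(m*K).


k = q * 1000 / grad
k = 0.063954 * 1000 / 62.996
k = 1.0152 W/(m*K)


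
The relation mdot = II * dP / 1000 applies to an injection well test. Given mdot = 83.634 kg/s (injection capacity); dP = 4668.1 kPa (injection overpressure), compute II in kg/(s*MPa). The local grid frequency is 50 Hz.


II = mdot * 1000 / dP
II = 83.634 * 1000 / 4668.1
II = 17.916 kg/(s*MPa)


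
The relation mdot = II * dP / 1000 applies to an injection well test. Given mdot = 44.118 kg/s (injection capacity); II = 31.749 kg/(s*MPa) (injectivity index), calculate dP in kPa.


dP = mdot * 1000 / II
dP = 44.118 * 1000 / 31.749
dP = 1389.6 kPa


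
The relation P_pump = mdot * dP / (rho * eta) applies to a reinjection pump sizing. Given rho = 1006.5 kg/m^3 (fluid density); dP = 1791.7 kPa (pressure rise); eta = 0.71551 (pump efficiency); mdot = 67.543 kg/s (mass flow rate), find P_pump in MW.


P_pump = mdot * dP / (rho * eta)
P_pump = 67.543 * 1791.7 / (1006.5 * 0.71551)
P_pump = 168.0413 kW
Convert: 168.0413 kW * 0.001 = 0.16804 MW
P_pump = 0.16804 MW


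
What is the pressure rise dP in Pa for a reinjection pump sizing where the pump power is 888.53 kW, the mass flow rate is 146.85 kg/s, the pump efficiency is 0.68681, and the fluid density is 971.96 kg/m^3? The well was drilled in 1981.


dP = P_pump * rho * eta / mdot
dP = 888.53 * 971.96 * 0.68681 / 146.85
dP = 4039.086 kPa
Convert: 4039.086 kPa * 1000.0 = 4.0391e+06 Pa
dP = 4.0391e+06 Pa


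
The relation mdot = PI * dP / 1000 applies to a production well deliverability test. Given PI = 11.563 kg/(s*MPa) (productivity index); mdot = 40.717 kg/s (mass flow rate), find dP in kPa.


dP = mdot * 1000 / PI
dP = 40.717 * 1000 / 11.563
dP = 3521.3 kPa


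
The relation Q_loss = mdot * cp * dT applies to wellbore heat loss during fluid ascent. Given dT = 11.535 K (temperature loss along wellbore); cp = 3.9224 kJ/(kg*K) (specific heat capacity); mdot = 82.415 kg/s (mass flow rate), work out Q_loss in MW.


Q_loss = mdot * cp * dT
Q_loss = 82.415 * 3.9224 * 11.535
Q_loss = 3728.857 kW
Convert: 3728.857 kW * 0.001 = 3.7289 MW
Q_loss = 3.7289 MW


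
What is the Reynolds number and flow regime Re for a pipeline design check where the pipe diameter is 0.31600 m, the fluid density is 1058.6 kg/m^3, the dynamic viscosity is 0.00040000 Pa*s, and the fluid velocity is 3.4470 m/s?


Step 1: Re = rho*vel*D/mu = 1058.6*3.447*0.316/0.0004 = 2.8827e+06
Step 2: Re = 2.8827e+06 > 4000, so flow is turbulent.
Re = 2.8827e+06 (turbulent)


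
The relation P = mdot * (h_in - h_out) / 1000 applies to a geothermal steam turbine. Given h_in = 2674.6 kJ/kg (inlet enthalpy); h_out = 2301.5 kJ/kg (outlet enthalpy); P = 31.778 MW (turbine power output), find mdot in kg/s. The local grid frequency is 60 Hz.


mdot = P * 1000 / (h_in - h_out)
mdot = 31.778 * 1000 / (2674.6 - 2301.5)
mdot = 85.173 kg/s


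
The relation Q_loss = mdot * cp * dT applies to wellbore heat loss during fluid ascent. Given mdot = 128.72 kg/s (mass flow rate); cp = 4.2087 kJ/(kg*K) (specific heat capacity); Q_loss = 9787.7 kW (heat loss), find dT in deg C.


dT = Q_loss / (mdot * cp)
dT = 9787.7 / (128.72 * 4.2087)
dT = 18.06703 K
Convert (temperature difference, 1 K = 1 deg C): 18.06703 K = 18.06703 deg C
dT = 18.067 deg C


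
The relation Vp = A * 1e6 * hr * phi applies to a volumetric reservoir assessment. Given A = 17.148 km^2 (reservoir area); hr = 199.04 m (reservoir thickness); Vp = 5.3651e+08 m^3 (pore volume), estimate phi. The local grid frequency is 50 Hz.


phi = Vp / (A * 1e6 * hr)
phi = 5.3651e+08 / (17.148 * 1e6 * 199.04)
phi = 0.15719


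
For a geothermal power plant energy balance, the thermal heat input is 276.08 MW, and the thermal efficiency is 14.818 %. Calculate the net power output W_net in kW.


W_net = eta / 100 * Q_in
W_net = 14.818 / 100 * 276.08
W_net = 40.90953 MW
Convert: 40.90953 MW * 1000.0 = 40910 kW
W_net = 40910 kW


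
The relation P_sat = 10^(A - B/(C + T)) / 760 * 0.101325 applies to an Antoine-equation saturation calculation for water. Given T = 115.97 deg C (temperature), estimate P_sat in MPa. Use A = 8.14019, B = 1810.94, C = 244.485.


P_sat = 10^(A - B/(C + T)) / 760 * 0.101325
P_sat = 10^(8.14019 - 1810.94/(244.485 + 115.97)) / 760 * 0.101325
P_sat = 0.17420 MPa


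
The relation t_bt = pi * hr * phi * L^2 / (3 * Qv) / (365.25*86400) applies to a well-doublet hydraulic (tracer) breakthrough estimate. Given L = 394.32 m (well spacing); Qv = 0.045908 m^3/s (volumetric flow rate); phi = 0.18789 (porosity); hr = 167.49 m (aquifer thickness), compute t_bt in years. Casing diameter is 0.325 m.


t_bt = pi * hr * phi * L^2 / (3 * Qv) / (365.25*86400)
t_bt = pi * 167.49 * 0.18789 * 394.32^2 / (3 * 0.045908) / (365.25*86400)
t_bt = 3.5369 years


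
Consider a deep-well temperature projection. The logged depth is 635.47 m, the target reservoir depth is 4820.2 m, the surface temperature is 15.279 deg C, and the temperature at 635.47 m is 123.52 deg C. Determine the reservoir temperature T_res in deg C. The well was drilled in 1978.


Step 1: grad = (T_d1 - T_surf)/d1 * 1000 = (123.52 - 15.279)/635.47 * 1000 = 170.3322 deg C/km
Step 2: T_res = T_surf + grad*d2/1000 = 15.279 + 170.3322*4820.2/1000 = 836.31 deg C
T_res = 836.31 deg C


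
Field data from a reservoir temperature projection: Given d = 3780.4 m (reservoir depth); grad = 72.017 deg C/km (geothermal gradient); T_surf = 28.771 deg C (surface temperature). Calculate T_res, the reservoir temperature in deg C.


T_res = T_surf + grad * d / 1000
T_res = 28.771 + 72.017 * 3780.4 / 1000
T_res = 301.02 deg C


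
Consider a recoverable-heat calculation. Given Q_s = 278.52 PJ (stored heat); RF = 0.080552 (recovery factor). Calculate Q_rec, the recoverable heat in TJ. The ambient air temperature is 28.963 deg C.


Q_rec = Q_s * RF
Q_rec = 278.52 * 0.080552
Q_rec = 22.43534 PJ
Convert: 22.43534 PJ * 1000.0 = 22435 TJ
Q_rec = 22435 TJ


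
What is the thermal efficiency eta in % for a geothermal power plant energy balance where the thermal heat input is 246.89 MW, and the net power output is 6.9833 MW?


eta = W_net / Q_in * 100
eta = 6.9833 / 246.89 * 100
eta = 2.8285 %


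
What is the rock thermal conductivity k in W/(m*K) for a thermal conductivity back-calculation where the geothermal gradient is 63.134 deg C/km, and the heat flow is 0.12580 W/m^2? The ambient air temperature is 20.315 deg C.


k = q / (grad / 1000)
k = 0.12580 / (63.134 / 1000)
k = 1.9926 W/(m*K)


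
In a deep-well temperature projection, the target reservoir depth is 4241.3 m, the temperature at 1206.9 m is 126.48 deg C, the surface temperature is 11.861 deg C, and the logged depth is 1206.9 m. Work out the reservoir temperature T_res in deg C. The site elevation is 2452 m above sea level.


Step 1: grad = (T_d1 - T_surf)/d1 * 1000 = (126.48 - 11.861)/1206.9 * 1000 = 94.96976 deg C/km
Step 2: T_res = T_surf + grad*d2/1000 = 11.861 + 94.96976*4241.3/1000 = 414.66 deg C
T_res = 414.66 deg C


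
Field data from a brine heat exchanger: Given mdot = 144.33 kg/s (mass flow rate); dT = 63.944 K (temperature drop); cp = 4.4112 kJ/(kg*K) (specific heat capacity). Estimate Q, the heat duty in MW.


Q = mdot * cp * dT / 1000
Q = 144.33 * 4.4112 * 63.944 / 1000
Q = 40.711 MW
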